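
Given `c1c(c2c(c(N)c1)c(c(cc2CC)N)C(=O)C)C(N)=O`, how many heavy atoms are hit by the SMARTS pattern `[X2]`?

The query [X2] means: any atom with exactly two total connections (bonds + H).
Check the 20 heavy atoms by environment: 10× c (aromatic, X3) → no; 2× C (X3) → no; 2× O (X1) → no; 3× C (X4) → no; 3× N (X3) → no.
No environment satisfies the query, so 0 matching atoms.

0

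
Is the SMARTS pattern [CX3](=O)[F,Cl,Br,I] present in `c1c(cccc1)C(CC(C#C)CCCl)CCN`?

The pattern [CX3](=O)[F,Cl,Br,I] describes a carbonyl carbon bonded to a halogen — an acyl halide.
The closest candidate here is a chloro substituent, but the Cl is not on a carbonyl carbon. No other fragment satisfies the full query, so there is no match.

No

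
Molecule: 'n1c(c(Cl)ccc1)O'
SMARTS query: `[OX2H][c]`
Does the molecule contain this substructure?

The pattern [OX2H][c] describes a hydroxyl oxygen attached to an aromatic carbon — a phenol.
The molecule carries a hydroxyl group (-OH), whose atoms satisfy every constraint of the query, so the pattern matches.

Yes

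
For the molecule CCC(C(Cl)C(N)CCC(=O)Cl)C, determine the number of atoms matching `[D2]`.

3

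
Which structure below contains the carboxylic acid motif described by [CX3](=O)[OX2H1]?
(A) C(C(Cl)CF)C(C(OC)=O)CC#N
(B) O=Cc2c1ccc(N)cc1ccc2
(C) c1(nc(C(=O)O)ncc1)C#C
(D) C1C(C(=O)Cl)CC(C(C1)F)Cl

[CX3](=O)[OX2H1] describes an sp2 carbon double-bonded to O and single-bonded to an -OH oxygen (a carboxylic acid).
(A) has a methyl-ester group (-C(=O)OCH3) but the singly-bonded O has no H (OX2H0, not OX2H1).
(B) has an aldehyde (-CHO) but there is no singly-bonded oxygen on the carbonyl carbon.
(C) contains a carboxylic acid group (-C(=O)OH), which satisfies every atom and bond constraint.
(D) has an acyl chloride (-C(=O)Cl) but the carbonyl is bonded to Cl, not to an -OH oxygen.
So the answer is (C).

C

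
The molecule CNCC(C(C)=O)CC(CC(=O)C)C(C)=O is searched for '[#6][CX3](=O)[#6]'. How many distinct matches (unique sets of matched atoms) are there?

[#6][CX3](=O)[#6] is the SMARTS for a ketone: a carbonyl carbon (no H) flanked by two carbons.
The molecule carries 3 separate instances of an acetyl/ketone group (-C(=O)CH3) meeting every constraint; each maps to a distinct set of atoms, giving 3 matches.

3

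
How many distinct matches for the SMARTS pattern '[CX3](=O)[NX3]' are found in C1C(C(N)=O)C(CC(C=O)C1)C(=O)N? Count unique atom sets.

[CX3](=O)[NX3] is the SMARTS for an amide: a carbonyl carbon bonded to a trivalent nitrogen.
The molecule carries 2 separate instances of a primary amide (-C(=O)NH2) meeting every constraint; each maps to a distinct set of atoms, giving 2 matches.

2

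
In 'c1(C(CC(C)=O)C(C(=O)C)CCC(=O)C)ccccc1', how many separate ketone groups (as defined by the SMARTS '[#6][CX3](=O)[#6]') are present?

3

[#6][CX3](=O)[#6] is the SMARTS for a ketone: a carbonyl carbon (no H) flanked by two carbons.
The molecule carries 3 separate instances of an acetyl/ketone group (-C(=O)CH3) meeting every constraint; each maps to a distinct set of atoms, giving 3 matches.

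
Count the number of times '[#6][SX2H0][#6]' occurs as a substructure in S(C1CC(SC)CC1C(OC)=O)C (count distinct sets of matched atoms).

2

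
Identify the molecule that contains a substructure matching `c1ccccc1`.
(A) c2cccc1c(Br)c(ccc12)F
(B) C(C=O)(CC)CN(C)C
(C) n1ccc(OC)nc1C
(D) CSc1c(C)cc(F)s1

A

c1ccccc1 describes six aromatic carbons in a ring (a benzene ring).
(A) contains the required atom environment, so the pattern matches.
(B) has a methyl group (-CH3) but no six-membered all-carbon aromatic ring is present.
(C) has a methyl group (-CH3) but no six-membered all-carbon aromatic ring is present.
(D) has a methyl group (-CH3) but no six-membered all-carbon aromatic ring is present.
So the answer is (A).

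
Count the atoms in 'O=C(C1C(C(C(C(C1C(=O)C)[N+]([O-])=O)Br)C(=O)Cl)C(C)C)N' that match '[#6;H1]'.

7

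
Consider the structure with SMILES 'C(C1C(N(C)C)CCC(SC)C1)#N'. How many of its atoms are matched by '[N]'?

2

The query [N] means: uppercase N matches aliphatic (non-aromatic) nitrogen only.
Check the 13 heavy atoms by environment: 10× C → no; 2× N → match; 1× S → no.
That gives 2 matching atoms.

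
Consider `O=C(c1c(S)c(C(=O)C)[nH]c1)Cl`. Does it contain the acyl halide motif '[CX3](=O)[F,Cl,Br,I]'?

Yes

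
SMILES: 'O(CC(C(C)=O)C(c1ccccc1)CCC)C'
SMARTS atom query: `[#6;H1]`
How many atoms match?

7

Check the 17 heavy atoms by environment: 3× C (H3) → no; 3× C (H2) → no; 2× C (H1) → match; 1× c (aromatic, H0) → no; 5× c (aromatic, H1) → match; 2× O (H0) → no; 1× C (H0) → no.
Summing the matching environments: 2 + 5 = 7 matching atoms.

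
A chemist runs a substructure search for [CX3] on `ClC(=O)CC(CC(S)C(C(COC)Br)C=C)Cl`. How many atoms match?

The query [CX3] means: C with X3: aliphatic carbon with exactly 3 total connections.
Check the 17 heavy atoms by environment: 8× C (X4) → no; 1× O (X2) → no; 3× C (X3) → match; 2× Cl (X1) → no; 1× Br (X1) → no; 1× S (X2) → no; 1× O (X1) → no.
That gives 3 matching atoms.

3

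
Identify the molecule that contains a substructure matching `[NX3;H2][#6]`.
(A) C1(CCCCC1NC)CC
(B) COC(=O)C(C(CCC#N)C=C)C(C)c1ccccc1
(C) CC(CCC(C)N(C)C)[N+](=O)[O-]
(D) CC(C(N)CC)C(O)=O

D

[NX3;H2][#6] describes a trivalent nitrogen with two H attached to carbon (a primary amine).
(A) has an N-methylamino group (-NHCH3) but the nitrogen bears two carbons and only one H (H1), not H2.
(B) has a nitrile (-C#N) but the nitrogen is NX1 (triple-bonded), not NX3 with two H.
(C) has a dimethylamino group (-N(CH3)2) but the nitrogen has H0, not H2.
(D) contains a primary amino group (-NH2), which satisfies every atom and bond constraint.
So the answer is (D).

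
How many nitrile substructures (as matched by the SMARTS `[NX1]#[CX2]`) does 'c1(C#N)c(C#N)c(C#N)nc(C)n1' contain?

3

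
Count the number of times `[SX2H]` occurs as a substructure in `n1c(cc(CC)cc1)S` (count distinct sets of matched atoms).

1

[SX2H] is the SMARTS for a thiol: an aliphatic sulfur with two connections, one being H.
Exactly one fragment in the molecule meets all constraints, giving 1 match.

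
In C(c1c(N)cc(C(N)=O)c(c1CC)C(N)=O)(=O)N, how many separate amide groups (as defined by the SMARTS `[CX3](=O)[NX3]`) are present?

[CX3](=O)[NX3] is the SMARTS for an amide: a carbonyl carbon bonded to a trivalent nitrogen.
The molecule carries 3 separate instances of a primary amide (-C(=O)NH2) meeting every constraint; each maps to a distinct set of atoms, giving 3 matches.

3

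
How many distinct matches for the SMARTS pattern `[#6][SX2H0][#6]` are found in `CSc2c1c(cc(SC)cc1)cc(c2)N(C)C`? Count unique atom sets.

[#6][SX2H0][#6] is the SMARTS for a thioether: an aliphatic sulfur bridging two carbons with no H on the sulfur.
The molecule carries 2 separate instances of a methylthio ether (-SCH3) meeting every constraint; each maps to a distinct set of atoms, giving 2 matches.

2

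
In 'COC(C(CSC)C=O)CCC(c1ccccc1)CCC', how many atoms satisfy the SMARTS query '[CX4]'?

Check the 21 heavy atoms by environment: 11× C (X4) → match; 1× O (X2) → no; 1× S (X2) → no; 1× C (X3) → no; 1× O (X1) → no; 6× c (aromatic, X3) → no.
That gives 11 matching atoms.

11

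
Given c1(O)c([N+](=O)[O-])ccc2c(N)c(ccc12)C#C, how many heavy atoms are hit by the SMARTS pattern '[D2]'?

5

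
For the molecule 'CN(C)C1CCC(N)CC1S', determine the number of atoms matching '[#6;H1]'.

Check the 11 heavy atoms by environment: 3× C (H2) → no; 3× C (H1) → match; 1× S (H1) → no; 1× N (H0) → no; 2× C (H3) → no; 1× N (H2) → no.
That gives 3 matching atoms.

3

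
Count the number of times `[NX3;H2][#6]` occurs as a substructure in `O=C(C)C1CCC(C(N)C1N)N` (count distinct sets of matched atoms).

[NX3;H2][#6] is the SMARTS for a primary amine: a trivalent nitrogen with two H attached to carbon.
The molecule carries 3 separate instances of a primary amino group (-NH2) meeting every constraint; each maps to a distinct set of atoms, giving 3 matches.

3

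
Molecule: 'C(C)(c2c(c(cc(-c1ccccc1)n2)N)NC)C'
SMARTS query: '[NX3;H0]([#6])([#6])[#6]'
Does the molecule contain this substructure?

No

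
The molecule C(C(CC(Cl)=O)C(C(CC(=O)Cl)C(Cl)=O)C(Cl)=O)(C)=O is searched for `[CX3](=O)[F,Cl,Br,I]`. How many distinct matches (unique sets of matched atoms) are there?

[CX3](=O)[F,Cl,Br,I] is the SMARTS for an acyl halide: a carbonyl carbon bonded to a halogen.
The molecule carries 4 separate instances of an acyl chloride (-C(=O)Cl) meeting every constraint; each maps to a distinct set of atoms, giving 4 matches.

4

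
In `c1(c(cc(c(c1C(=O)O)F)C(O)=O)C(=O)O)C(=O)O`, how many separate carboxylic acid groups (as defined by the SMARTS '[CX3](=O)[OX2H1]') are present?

4

[CX3](=O)[OX2H1] is the SMARTS for a carboxylic acid: an sp2 carbon double-bonded to O and single-bonded to an -OH oxygen.
The molecule carries 4 separate instances of a carboxylic acid group (-C(=O)OH) meeting every constraint; each maps to a distinct set of atoms, giving 4 matches.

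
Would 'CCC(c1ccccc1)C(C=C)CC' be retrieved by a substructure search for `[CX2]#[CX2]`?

The pattern [CX2]#[CX2] describes a carbon-carbon triple bond — an alkyne.
The closest candidate here is a vinyl group (-CH=CH2), but the C=C is a double bond; both carbons are CX3, not CX2. No other fragment satisfies the full query, so there is no match.

No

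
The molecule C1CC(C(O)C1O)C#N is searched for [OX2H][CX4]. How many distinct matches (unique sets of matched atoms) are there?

2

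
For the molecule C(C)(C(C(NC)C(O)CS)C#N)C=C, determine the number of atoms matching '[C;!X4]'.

3

Check the 14 heavy atoms by environment: 7× C (X4) → no; 1× O (X2) → no; 1× S (X2) → no; 1× N (X3) → no; 1× C (X2) → match; 1× N (X1) → no; 2× C (X3) → match.
Summing the matching environments: 1 + 2 = 3 matching atoms.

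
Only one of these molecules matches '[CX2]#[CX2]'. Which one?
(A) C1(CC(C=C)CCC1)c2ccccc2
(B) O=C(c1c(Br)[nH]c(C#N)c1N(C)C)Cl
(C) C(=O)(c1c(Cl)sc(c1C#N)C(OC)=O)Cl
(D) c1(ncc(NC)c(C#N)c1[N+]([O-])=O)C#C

D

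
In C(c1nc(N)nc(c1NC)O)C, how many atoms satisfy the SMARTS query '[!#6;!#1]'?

Check the 12 heavy atoms by environment: 2× n (aromatic) → match; 4× c (aromatic) → no; 1× O → match; 3× C → no; 2× N → match.
Summing the matching environments: 2 + 1 + 2 = 5 matching atoms.

5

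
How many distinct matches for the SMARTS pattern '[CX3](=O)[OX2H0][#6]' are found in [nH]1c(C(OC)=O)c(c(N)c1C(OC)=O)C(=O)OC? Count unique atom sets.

[CX3](=O)[OX2H0][#6] is the SMARTS for an ester: a carbonyl carbon bonded to an oxygen that is itself bonded to carbon (no H on that O).
The molecule carries 3 separate instances of a methyl-ester group (-C(=O)OCH3) meeting every constraint; each maps to a distinct set of atoms, giving 3 matches.

3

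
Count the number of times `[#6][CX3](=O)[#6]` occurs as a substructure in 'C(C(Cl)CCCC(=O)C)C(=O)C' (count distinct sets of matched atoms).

[#6][CX3](=O)[#6] is the SMARTS for a ketone: a carbonyl carbon (no H) flanked by two carbons.
The molecule carries 2 separate instances of an acetyl/ketone group (-C(=O)CH3) meeting every constraint; each maps to a distinct set of atoms, giving 2 matches.

2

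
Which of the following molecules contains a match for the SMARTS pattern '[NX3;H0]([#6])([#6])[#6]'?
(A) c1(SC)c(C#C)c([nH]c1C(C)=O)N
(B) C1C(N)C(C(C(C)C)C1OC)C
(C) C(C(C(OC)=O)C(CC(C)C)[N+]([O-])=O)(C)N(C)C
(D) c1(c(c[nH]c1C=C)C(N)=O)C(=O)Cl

C

[NX3;H0]([#6])([#6])[#6] describes a trivalent nitrogen with no H, bonded to three carbons (a tertiary amine).
(A) has a primary amino group (-NH2) but the nitrogen has H2, not H0 with three carbons.
(B) has a primary amino group (-NH2) but the nitrogen has H2, not H0 with three carbons.
(C) contains a dimethylamino group (-N(CH3)2), which satisfies every atom and bond constraint.
(D) has a primary amide (-C(=O)NH2) but the amide nitrogen has H2 and only one carbon neighbour.
So the answer is (C).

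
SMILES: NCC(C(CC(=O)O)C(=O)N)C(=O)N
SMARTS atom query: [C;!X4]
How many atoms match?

3

The query [C;!X4] means: aliphatic carbon that does not have four total connections.
Check the 14 heavy atoms by environment: 4× C (X4) → no; 3× C (X3) → match; 3× O (X1) → no; 1× O (X2) → no; 3× N (X3) → no.
That gives 3 matching atoms.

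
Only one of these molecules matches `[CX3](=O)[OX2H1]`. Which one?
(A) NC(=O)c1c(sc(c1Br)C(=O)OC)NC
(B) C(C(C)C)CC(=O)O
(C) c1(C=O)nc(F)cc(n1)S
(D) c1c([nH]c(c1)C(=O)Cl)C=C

B

[CX3](=O)[OX2H1] describes an sp2 carbon double-bonded to O and single-bonded to an -OH oxygen (a carboxylic acid).
(A) has a primary amide (-C(=O)NH2) but the carbonyl is bonded to N, not to an -OH oxygen.
(B) contains a carboxylic acid group (-C(=O)OH), which satisfies every atom and bond constraint.
(C) has an aldehyde (-CHO) but there is no singly-bonded oxygen on the carbonyl carbon.
(D) has an acyl chloride (-C(=O)Cl) but the carbonyl is bonded to Cl, not to an -OH oxygen.
So the answer is (B).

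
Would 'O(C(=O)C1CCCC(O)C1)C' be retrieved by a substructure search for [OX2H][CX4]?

Yes

The pattern [OX2H][CX4] describes a hydroxyl oxygen bound to an sp3 (X4) carbon — an aliphatic alcohol.
The molecule carries a hydroxyl group (-OH), whose atoms satisfy every constraint of the query, so the pattern matches.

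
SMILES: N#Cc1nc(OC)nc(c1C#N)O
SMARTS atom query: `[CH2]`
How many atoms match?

The query [CH2] means: aliphatic carbon with exactly two hydrogens.
Check the 13 heavy atoms by environment: 2× n (aromatic, H0) → no; 4× c (aromatic, H0) → no; 1× O (H0) → no; 1× C (H3) → no; 2× C (H0) → no; 2× N (H0) → no; 1× O (H1) → no.
No environment satisfies the query, so 0 matching atoms.

0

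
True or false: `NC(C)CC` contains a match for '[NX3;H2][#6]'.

True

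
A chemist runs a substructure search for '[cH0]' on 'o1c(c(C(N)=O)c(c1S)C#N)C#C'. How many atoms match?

4

Check the 13 heavy atoms by environment: 1× o (aromatic, H0) → no; 4× c (aromatic, H0) → match; 3× C (H0) → no; 1× O (H0) → no; 1× N (H2) → no; 1× S (H1) → no; 1× C (H1) → no; 1× N (H0) → no.
That gives 4 matching atoms.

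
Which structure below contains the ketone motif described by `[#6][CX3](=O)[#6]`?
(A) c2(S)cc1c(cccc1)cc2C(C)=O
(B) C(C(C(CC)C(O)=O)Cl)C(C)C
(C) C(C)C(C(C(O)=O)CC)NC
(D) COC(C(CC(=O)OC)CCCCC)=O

A

[#6][CX3](=O)[#6] describes a carbonyl carbon (no H) flanked by two carbons (a ketone).
(A) contains an acetyl/ketone group (-C(=O)CH3), which satisfies every atom and bond constraint.
(B) has a carboxylic acid group (-C(=O)OH) but one neighbour of the carbonyl carbon is O, not C.
(C) has a carboxylic acid group (-C(=O)OH) but one neighbour of the carbonyl carbon is O, not C.
(D) has a methyl-ester group (-C(=O)OCH3) but one neighbour of the carbonyl carbon is O, not C.
So the answer is (A).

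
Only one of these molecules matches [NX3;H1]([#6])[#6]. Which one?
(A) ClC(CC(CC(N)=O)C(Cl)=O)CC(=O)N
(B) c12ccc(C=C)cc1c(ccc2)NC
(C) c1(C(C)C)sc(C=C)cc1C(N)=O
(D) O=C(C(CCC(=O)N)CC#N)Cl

[NX3;H1]([#6])[#6] describes a trivalent nitrogen with one H, bonded to two carbons (a secondary amine).
(A) has a primary amide (-C(=O)NH2) but the -C(=O)NH2 nitrogen has H2, not H1.
(B) contains an N-methylamino group (-NHCH3), which satisfies every atom and bond constraint.
(C) has a primary amide (-C(=O)NH2) but the -C(=O)NH2 nitrogen has H2, not H1.
(D) has a primary amide (-C(=O)NH2) but the -C(=O)NH2 nitrogen has H2, not H1.
So the answer is (B).

B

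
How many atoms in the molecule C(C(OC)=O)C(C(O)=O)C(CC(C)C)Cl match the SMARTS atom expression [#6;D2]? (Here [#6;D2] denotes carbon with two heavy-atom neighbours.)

2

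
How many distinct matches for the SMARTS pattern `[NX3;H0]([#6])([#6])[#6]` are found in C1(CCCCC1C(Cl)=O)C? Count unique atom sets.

[NX3;H0]([#6])([#6])[#6] is the SMARTS for a tertiary amine: a trivalent nitrogen with no H, bonded to three carbons.
No fragment in the molecule satisfies every constraint, giving 0 matches.

0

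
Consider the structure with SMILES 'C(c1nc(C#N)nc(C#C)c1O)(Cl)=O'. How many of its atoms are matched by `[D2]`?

4

The query [D2] means: atom with exactly two heavy-atom neighbours.
Check the 14 heavy atoms by environment: 2× n (aromatic, D2) → match; 4× c (aromatic, D3) → no; 2× C (D2) → match; 1× N (D1) → no; 1× C (D3) → no; 2× O (D1) → no; 1× Cl (D1) → no; 1× C (D1) → no.
Summing the matching environments: 2 + 2 = 4 matching atoms.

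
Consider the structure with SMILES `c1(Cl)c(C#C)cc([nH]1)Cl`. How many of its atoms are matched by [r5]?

5

The query [r5] means: r5 matches atoms in a five-membered ring.
Check the 9 heavy atoms by environment: 1× n (aromatic, in 5-ring) → match; 4× c (aromatic, in 5-ring) → match; 2× Cl (acyclic) → no; 2× C (acyclic) → no.
Summing the matching environments: 1 + 4 = 5 matching atoms.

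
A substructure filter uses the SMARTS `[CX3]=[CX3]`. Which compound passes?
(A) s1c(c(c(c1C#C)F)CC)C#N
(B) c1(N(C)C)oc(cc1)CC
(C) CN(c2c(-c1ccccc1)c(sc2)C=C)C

C

[CX3]=[CX3] describes a non-aromatic C=C double bond between two sp2 carbons (an alkene).
(A) has an ethyl group (-CH2CH3) but its C-C bond is a single bond between CX4 carbons, not CX3=CX3.
(B) has an ethyl group (-CH2CH3) but its C-C bond is a single bond between CX4 carbons, not CX3=CX3.
(C) contains a vinyl group (-CH=CH2), which satisfies every atom and bond constraint.
So the answer is (C).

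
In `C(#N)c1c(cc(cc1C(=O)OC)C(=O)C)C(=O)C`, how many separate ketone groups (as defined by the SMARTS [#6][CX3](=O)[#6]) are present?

[#6][CX3](=O)[#6] is the SMARTS for a ketone: a carbonyl carbon (no H) flanked by two carbons.
The molecule carries 2 separate instances of an acetyl/ketone group (-C(=O)CH3) meeting every constraint; each maps to a distinct set of atoms, giving 2 matches.

2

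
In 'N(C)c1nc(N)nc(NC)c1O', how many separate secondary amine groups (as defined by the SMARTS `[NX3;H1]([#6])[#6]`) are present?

[NX3;H1]([#6])[#6] is the SMARTS for a secondary amine: a trivalent nitrogen with one H, bonded to two carbons.
The molecule carries 2 separate instances of an N-methylamino group (-NHCH3) meeting every constraint; each maps to a distinct set of atoms, giving 2 matches.

2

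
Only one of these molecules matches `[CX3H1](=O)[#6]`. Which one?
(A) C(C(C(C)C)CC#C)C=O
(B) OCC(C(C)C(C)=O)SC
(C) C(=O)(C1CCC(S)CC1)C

A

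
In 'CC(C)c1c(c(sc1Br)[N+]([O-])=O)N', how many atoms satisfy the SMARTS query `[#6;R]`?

The query [#6;R] means: carbon that is part of a ring.
Check the 13 heavy atoms by environment: 1× s (aromatic, in 5-ring) → no; 4× c (aromatic, in 5-ring) → match; 3× C (acyclic) → no; 1× N (charge +1, acyclic) → no; 1× O (charge -1, acyclic) → no; 1× O (acyclic) → no; 1× Br (acyclic) → no; 1× N (acyclic) → no.
That gives 4 matching atoms.

4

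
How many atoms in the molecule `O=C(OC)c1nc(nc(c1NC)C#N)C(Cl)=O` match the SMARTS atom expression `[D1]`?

Check the 17 heavy atoms by environment: 2× n (aromatic, D2) → no; 4× c (aromatic, D3) → no; 2× C (D3) → no; 2× O (D1) → match; 1× Cl (D1) → match; 1× O (D2) → no; 2× C (D1) → match; 1× N (D2) → no; 1× C (D2) → no; 1× N (D1) → match.
Summing the matching environments: 2 + 1 + 2 + 1 = 6 matching atoms.

6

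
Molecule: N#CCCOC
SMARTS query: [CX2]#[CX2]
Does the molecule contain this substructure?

No

The pattern [CX2]#[CX2] describes a carbon-carbon triple bond — an alkyne.
The closest candidate here is a nitrile (-C#N), but the triple bond is C#N, not C#C. No other fragment satisfies the full query, so there is no match.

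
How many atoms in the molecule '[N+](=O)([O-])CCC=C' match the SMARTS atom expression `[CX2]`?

The query [CX2] means: C with X2: aliphatic carbon with exactly 2 total connections.
Check the 7 heavy atoms by environment: 2× C (X4) → no; 2× C (X3) → no; 1× N (charge +1, X3) → no; 1× O (charge -1, X1) → no; 1× O (X1) → no.
No environment satisfies the query, so 0 matching atoms.

0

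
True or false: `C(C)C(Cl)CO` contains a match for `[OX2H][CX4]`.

The pattern [OX2H][CX4] describes a hydroxyl oxygen bound to an sp3 (X4) carbon — an aliphatic alcohol.
The molecule carries a hydroxyl group (-OH), whose atoms satisfy every constraint of the query, so the pattern matches.

True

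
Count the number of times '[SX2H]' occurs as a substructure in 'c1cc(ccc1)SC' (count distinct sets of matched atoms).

[SX2H] is the SMARTS for a thiol: an aliphatic sulfur with two connections, one being H.
The molecule has a methylthio ether (-SCH3), but the sulfur has H0 (bonded to two carbons), not H1; nothing else fits, so there are 0 matches.

0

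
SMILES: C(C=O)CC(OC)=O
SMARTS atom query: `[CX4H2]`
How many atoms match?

The query [CX4H2] means: sp3 carbon (X4) with exactly two hydrogens.
Check the 8 heavy atoms by environment: 2× C (H2, X4) → match; 1× C (H1, X3) → no; 2× O (H0, X1) → no; 1× C (H0, X3) → no; 1× O (H0, X2) → no; 1× C (H3, X4) → no.
That gives 2 matching atoms.

2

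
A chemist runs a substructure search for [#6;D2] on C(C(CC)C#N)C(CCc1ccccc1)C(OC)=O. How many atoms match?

10

The query [#6;D2] means: any carbon bonded to exactly two heavy atoms.
Check the 19 heavy atoms by environment: 2× C (D1) → no; 5× C (D2) → match; 3× C (D3) → no; 1× N (D1) → no; 1× O (D1) → no; 1× O (D2) → no; 1× c (aromatic, D3) → no; 5× c (aromatic, D2) → match.
Summing the matching environments: 5 + 5 = 10 matching atoms.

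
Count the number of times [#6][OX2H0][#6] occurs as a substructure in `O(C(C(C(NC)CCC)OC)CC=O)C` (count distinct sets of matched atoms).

2

[#6][OX2H0][#6] is the SMARTS for an ether: an aliphatic oxygen bridging two carbons with no H on the oxygen.
The molecule carries 2 separate instances of a methoxy ether (-OCH3) meeting every constraint; each maps to a distinct set of atoms, giving 2 matches.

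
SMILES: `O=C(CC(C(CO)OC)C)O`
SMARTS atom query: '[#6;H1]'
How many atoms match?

2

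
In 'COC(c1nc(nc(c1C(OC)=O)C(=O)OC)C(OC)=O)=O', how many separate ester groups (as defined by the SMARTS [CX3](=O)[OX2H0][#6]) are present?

[CX3](=O)[OX2H0][#6] is the SMARTS for an ester: a carbonyl carbon bonded to an oxygen that is itself bonded to carbon (no H on that O).
The molecule carries 4 separate instances of a methyl-ester group (-C(=O)OCH3) meeting every constraint; each maps to a distinct set of atoms, giving 4 matches.

4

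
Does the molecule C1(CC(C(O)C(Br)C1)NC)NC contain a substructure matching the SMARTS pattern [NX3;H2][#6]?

The pattern [NX3;H2][#6] describes a trivalent nitrogen with two H attached to carbon — a primary amine.
The closest candidate here is an N-methylamino group (-NHCH3), but the nitrogen bears two carbons and only one H (H1), not H2. No other fragment satisfies the full query, so there is no match.

No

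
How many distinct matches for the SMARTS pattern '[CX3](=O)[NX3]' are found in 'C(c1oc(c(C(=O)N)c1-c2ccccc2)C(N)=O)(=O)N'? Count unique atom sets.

[CX3](=O)[NX3] is the SMARTS for an amide: a carbonyl carbon bonded to a trivalent nitrogen.
The molecule carries 3 separate instances of a primary amide (-C(=O)NH2) meeting every constraint; each maps to a distinct set of atoms, giving 3 matches.

3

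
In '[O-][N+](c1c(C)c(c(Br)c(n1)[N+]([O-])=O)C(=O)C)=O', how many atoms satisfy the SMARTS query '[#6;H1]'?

The query [#6;H1] means: any carbon bearing exactly one hydrogen.
Check the 17 heavy atoms by environment: 1× n (aromatic, H0) → no; 5× c (aromatic, H0) → no; 2× N (charge +1, H0) → no; 2× O (charge -1, H0) → no; 3× O (H0) → no; 1× Br (H0) → no; 2× C (H3) → no; 1× C (H0) → no.
No environment satisfies the query, so 0 matching atoms.

0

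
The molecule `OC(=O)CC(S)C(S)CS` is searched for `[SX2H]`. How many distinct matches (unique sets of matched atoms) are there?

3

[SX2H] is the SMARTS for a thiol: an aliphatic sulfur with two connections, one being H.
The molecule carries 3 separate instances of a thiol (-SH) meeting every constraint; each maps to a distinct set of atoms, giving 3 matches.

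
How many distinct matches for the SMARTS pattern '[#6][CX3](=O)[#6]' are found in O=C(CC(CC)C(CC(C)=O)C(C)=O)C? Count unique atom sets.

3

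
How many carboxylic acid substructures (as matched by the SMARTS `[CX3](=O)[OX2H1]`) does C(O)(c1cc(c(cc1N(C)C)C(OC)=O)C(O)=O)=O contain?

[CX3](=O)[OX2H1] is the SMARTS for a carboxylic acid: an sp2 carbon double-bonded to O and single-bonded to an -OH oxygen.
The molecule carries 2 separate instances of a carboxylic acid group (-C(=O)OH) meeting every constraint; each maps to a distinct set of atoms, giving 2 matches.

2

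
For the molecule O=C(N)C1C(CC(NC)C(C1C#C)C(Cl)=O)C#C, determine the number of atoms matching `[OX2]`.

The query [OX2] means: aliphatic oxygen with two total connections — ether, hydroxyl, or ester single-bond O.
Check the 18 heavy atoms by environment: 7× C (X4) → no; 4× C (X2) → no; 2× C (X3) → no; 2× O (X1) → no; 2× N (X3) → no; 1× Cl (X1) → no.
No environment satisfies the query, so 0 matching atoms.

0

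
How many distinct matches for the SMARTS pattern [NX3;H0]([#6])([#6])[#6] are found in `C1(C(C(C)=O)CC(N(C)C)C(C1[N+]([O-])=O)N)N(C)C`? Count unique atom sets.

[NX3;H0]([#6])([#6])[#6] is the SMARTS for a tertiary amine: a trivalent nitrogen with no H, bonded to three carbons.
The molecule carries 2 separate instances of a dimethylamino group (-N(CH3)2) meeting every constraint; each maps to a distinct set of atoms, giving 2 matches.

2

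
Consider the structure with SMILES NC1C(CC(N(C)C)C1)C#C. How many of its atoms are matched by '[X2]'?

The query [X2] means: any atom with exactly two total connections (bonds + H).
Check the 11 heavy atoms by environment: 7× C (X4) → no; 2× N (X3) → no; 2× C (X2) → match.
That gives 2 matching atoms.

2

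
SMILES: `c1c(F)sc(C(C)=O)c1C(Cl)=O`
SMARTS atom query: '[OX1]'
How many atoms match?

Check the 12 heavy atoms by environment: 1× s (aromatic, X2) → no; 4× c (aromatic, X3) → no; 2× C (X3) → no; 2× O (X1) → match; 1× Cl (X1) → no; 1× C (X4) → no; 1× F (X1) → no.
That gives 2 matching atoms.

2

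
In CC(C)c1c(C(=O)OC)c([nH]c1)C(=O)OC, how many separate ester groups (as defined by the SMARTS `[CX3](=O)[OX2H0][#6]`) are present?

2

[CX3](=O)[OX2H0][#6] is the SMARTS for an ester: a carbonyl carbon bonded to an oxygen that is itself bonded to carbon (no H on that O).
The molecule carries 2 separate instances of a methyl-ester group (-C(=O)OCH3) meeting every constraint; each maps to a distinct set of atoms, giving 2 matches.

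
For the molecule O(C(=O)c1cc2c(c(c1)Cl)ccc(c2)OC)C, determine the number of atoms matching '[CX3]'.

1

The query [CX3] means: C with X3: aliphatic carbon with exactly 3 total connections.
Check the 17 heavy atoms by environment: 10× c (aromatic, X3) → no; 2× O (X2) → no; 2× C (X4) → no; 1× Cl (X1) → no; 1× C (X3) → match; 1× O (X1) → no.
That gives 1 matching atom.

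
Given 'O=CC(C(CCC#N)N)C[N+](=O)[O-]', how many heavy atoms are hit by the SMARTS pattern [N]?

The query [N] means: uppercase N matches aliphatic (non-aromatic) nitrogen only.
Check the 13 heavy atoms by environment: 7× C → no; 2× O → no; 1× N (charge +1) → match; 1× O (charge -1) → no; 2× N → match.
Summing the matching environments: 1 + 2 = 3 matching atoms.

3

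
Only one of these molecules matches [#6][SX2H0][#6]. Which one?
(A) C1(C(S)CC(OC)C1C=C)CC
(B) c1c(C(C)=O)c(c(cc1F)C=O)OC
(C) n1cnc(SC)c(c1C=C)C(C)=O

C

[#6][SX2H0][#6] describes an aliphatic sulfur bridging two carbons with no H on the sulfur (a thioether).
(A) has a thiol (-SH) but the sulfur has H1, not H0 bridging two carbons.
(B) has a methoxy ether (-OCH3) but the bridging atom is O, not S.
(C) contains a methylthio ether (-SCH3), which satisfies every atom and bond constraint.
So the answer is (C).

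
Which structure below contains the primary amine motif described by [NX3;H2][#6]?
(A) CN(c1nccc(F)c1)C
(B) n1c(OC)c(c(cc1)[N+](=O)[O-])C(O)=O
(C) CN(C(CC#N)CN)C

C

[NX3;H2][#6] describes a trivalent nitrogen with two H attached to carbon (a primary amine).
(A) has a dimethylamino group (-N(CH3)2) but the nitrogen has H0, not H2.
(B) has a nitro group (-[N+](=O)[O-]) but the nitrogen is [N+] with no H, not NX3H2.
(C) contains a primary amino group (-NH2), which satisfies every atom and bond constraint.
So the answer is (C).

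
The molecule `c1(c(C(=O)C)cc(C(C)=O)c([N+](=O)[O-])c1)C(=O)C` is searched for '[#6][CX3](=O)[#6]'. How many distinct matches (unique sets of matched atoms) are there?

[#6][CX3](=O)[#6] is the SMARTS for a ketone: a carbonyl carbon (no H) flanked by two carbons.
The molecule carries 3 separate instances of an acetyl/ketone group (-C(=O)CH3) meeting every constraint; each maps to a distinct set of atoms, giving 3 matches.

3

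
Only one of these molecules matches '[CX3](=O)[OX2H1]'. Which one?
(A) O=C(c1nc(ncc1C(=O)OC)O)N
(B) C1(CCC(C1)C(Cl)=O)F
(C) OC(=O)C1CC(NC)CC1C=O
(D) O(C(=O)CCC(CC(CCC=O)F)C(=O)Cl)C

[CX3](=O)[OX2H1] describes an sp2 carbon double-bonded to O and single-bonded to an -OH oxygen (a carboxylic acid).
(A) has a methyl-ester group (-C(=O)OCH3) but the singly-bonded O has no H (OX2H0, not OX2H1).
(B) has an acyl chloride (-C(=O)Cl) but the carbonyl is bonded to Cl, not to an -OH oxygen.
(C) contains a carboxylic acid group (-C(=O)OH), which satisfies every atom and bond constraint.
(D) has a methyl-ester group (-C(=O)OCH3) but the singly-bonded O has no H (OX2H0, not OX2H1).
So the answer is (C).

C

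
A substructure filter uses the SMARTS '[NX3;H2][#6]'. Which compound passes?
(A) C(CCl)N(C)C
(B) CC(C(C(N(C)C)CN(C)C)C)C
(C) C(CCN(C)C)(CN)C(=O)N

C

[NX3;H2][#6] describes a trivalent nitrogen with two H attached to carbon (a primary amine).
(A) has a dimethylamino group (-N(CH3)2) but the nitrogen has H0, not H2.
(B) has a dimethylamino group (-N(CH3)2) but the nitrogen has H0, not H2.
(C) contains a primary amino group (-NH2), which satisfies every atom and bond constraint.
So the answer is (C).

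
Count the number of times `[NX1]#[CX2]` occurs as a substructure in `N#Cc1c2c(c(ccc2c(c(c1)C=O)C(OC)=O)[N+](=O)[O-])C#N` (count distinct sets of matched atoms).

2

[NX1]#[CX2] is the SMARTS for a nitrile: a nitrogen triple-bonded to a two-connected carbon.
The molecule carries 2 separate instances of a nitrile (-C#N) meeting every constraint; each maps to a distinct set of atoms, giving 2 matches.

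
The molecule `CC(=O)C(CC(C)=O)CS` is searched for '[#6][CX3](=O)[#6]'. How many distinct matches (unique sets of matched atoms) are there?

2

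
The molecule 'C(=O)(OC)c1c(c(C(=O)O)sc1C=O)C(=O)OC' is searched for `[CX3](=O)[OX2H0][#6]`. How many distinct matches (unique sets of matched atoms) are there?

2

[CX3](=O)[OX2H0][#6] is the SMARTS for an ester: a carbonyl carbon bonded to an oxygen that is itself bonded to carbon (no H on that O).
The molecule carries 2 separate instances of a methyl-ester group (-C(=O)OCH3) meeting every constraint; each maps to a distinct set of atoms, giving 2 matches.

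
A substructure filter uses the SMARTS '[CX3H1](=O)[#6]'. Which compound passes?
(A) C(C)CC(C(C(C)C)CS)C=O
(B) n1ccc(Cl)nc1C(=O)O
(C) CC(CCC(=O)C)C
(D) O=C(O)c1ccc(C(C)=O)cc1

A

[CX3H1](=O)[#6] describes an sp2 carbon with one H, double-bonded to O and single-bonded to carbon (an aldehyde).
(A) contains an aldehyde (-CHO), which satisfies every atom and bond constraint.
(B) has a carboxylic acid group (-C(=O)OH) but the carbonyl carbon has H0 and is bonded to O, not H1.
(C) has an acetyl/ketone group (-C(=O)CH3) but the carbonyl carbon has H0 (two carbon neighbours), not H1.
(D) has an acetyl/ketone group (-C(=O)CH3) but the carbonyl carbon has H0 (two carbon neighbours), not H1.
So the answer is (A).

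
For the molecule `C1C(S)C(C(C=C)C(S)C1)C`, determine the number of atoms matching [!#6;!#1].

2

The query [!#6;!#1] means: not carbon and not hydrogen — any heteroatom.
Check the 11 heavy atoms by environment: 9× C → no; 2× S → match.
That gives 2 matching atoms.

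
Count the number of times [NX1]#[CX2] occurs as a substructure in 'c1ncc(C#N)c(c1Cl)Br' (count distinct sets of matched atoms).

[NX1]#[CX2] is the SMARTS for a nitrile: a nitrogen triple-bonded to a two-connected carbon.
Exactly one fragment in the molecule meets all constraints, giving 1 match.

1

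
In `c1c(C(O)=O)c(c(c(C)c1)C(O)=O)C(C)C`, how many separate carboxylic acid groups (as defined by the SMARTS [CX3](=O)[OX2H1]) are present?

[CX3](=O)[OX2H1] is the SMARTS for a carboxylic acid: an sp2 carbon double-bonded to O and single-bonded to an -OH oxygen.
The molecule carries 2 separate instances of a carboxylic acid group (-C(=O)OH) meeting every constraint; each maps to a distinct set of atoms, giving 2 matches.

2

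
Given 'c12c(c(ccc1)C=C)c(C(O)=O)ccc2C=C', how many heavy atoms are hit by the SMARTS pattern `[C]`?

The query [C] means: uppercase C matches aliphatic (non-aromatic) carbon only.
Check the 17 heavy atoms by environment: 10× c (aromatic) → no; 5× C → match; 2× O → no.
That gives 5 matching atoms.

5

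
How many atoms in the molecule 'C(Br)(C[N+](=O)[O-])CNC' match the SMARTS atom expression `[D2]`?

3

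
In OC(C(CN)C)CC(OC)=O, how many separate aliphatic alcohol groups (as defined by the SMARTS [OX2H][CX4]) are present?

1

[OX2H][CX4] is the SMARTS for an aliphatic alcohol: a hydroxyl oxygen bound to an sp3 (X4) carbon.
Exactly one fragment in the molecule meets all constraints, giving 1 match.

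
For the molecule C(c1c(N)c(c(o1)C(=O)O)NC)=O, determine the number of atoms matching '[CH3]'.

1

Check the 13 heavy atoms by environment: 1× o (aromatic, H0) → no; 4× c (aromatic, H0) → no; 1× N (H1) → no; 1× C (H3) → match; 1× C (H1) → no; 2× O (H0) → no; 1× C (H0) → no; 1× O (H1) → no; 1× N (H2) → no.
That gives 1 matching atom.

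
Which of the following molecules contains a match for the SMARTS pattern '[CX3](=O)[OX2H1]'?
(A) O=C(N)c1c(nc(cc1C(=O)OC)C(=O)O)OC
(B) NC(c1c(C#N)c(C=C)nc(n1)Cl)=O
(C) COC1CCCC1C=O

A

[CX3](=O)[OX2H1] describes an sp2 carbon double-bonded to O and single-bonded to an -OH oxygen (a carboxylic acid).
(A) contains a carboxylic acid group (-C(=O)OH), which satisfies every atom and bond constraint.
(B) has a primary amide (-C(=O)NH2) but the carbonyl is bonded to N, not to an -OH oxygen.
(C) has an aldehyde (-CHO) but there is no singly-bonded oxygen on the carbonyl carbon.
So the answer is (A).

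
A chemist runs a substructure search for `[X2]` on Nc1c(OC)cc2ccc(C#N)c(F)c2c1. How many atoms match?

2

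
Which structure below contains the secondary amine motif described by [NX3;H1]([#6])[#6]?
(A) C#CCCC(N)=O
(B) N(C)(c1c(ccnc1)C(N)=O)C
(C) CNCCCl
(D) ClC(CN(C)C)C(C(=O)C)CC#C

C

[NX3;H1]([#6])[#6] describes a trivalent nitrogen with one H, bonded to two carbons (a secondary amine).
(A) has a primary amide (-C(=O)NH2) but the -C(=O)NH2 nitrogen has H2, not H1.
(B) has a dimethylamino group (-N(CH3)2) but the nitrogen has H0, not H1.
(C) contains an N-methylamino group (-NHCH3), which satisfies every atom and bond constraint.
(D) has a dimethylamino group (-N(CH3)2) but the nitrogen has H0, not H1.
So the answer is (C).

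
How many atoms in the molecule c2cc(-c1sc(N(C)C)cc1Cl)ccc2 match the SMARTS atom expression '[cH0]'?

The query [cH0] means: aromatic carbon with no attached hydrogen (substituted or ring-fusion).
Check the 15 heavy atoms by environment: 1× s (aromatic, H0) → no; 4× c (aromatic, H0) → match; 6× c (aromatic, H1) → no; 1× Cl (H0) → no; 1× N (H0) → no; 2× C (H3) → no.
That gives 4 matching atoms.

4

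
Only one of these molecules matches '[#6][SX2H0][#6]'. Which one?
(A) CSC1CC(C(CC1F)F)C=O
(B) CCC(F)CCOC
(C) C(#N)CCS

A

[#6][SX2H0][#6] describes an aliphatic sulfur bridging two carbons with no H on the sulfur (a thioether).
(A) contains a methylthio ether (-SCH3), which satisfies every atom and bond constraint.
(B) has a methoxy ether (-OCH3) but the bridging atom is O, not S.
(C) has a thiol (-SH) but the sulfur has H1, not H0 bridging two carbons.
So the answer is (A).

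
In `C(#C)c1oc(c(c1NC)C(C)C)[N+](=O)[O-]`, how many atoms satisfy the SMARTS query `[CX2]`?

2

The query [CX2] means: C with X2: aliphatic carbon with exactly 2 total connections.
Check the 15 heavy atoms by environment: 1× o (aromatic, X2) → no; 4× c (aromatic, X3) → no; 1× N (X3) → no; 4× C (X4) → no; 1× N (charge +1, X3) → no; 1× O (charge -1, X1) → no; 1× O (X1) → no; 2× C (X2) → match.
That gives 2 matching atoms.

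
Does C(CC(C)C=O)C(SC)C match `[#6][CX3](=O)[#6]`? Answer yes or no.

No

The pattern [#6][CX3](=O)[#6] describes a carbonyl carbon (no H) flanked by two carbons — a ketone.
The closest candidate here is an aldehyde (-CHO), but the carbonyl carbon has H1, so it is not flanked by two carbons. No other fragment satisfies the full query, so there is no match.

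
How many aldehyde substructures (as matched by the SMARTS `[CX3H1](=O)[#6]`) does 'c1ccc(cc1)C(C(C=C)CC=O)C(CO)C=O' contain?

[CX3H1](=O)[#6] is the SMARTS for an aldehyde: an sp2 carbon with one H, double-bonded to O and single-bonded to carbon.
The molecule carries 2 separate instances of an aldehyde (-CHO) meeting every constraint; each maps to a distinct set of atoms, giving 2 matches.

2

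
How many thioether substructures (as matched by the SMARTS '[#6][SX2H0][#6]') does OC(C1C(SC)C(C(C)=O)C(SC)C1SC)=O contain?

[#6][SX2H0][#6] is the SMARTS for a thioether: an aliphatic sulfur bridging two carbons with no H on the sulfur.
The molecule carries 3 separate instances of a methylthio ether (-SCH3) meeting every constraint; each maps to a distinct set of atoms, giving 3 matches.

3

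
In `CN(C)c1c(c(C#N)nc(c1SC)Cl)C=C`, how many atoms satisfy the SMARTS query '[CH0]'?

1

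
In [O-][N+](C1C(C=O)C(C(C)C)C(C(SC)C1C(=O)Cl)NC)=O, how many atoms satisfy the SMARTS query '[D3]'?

The query [D3] means: atom with exactly three heavy-atom neighbours.
Check the 21 heavy atoms by environment: 8× C (D3) → match; 3× O (D1) → no; 1× Cl (D1) → no; 1× N (D2) → no; 4× C (D1) → no; 1× N (charge +1, D3) → match; 1× O (charge -1, D1) → no; 1× C (D2) → no; 1× S (D2) → no.
Summing the matching environments: 8 + 1 = 9 matching atoms.

9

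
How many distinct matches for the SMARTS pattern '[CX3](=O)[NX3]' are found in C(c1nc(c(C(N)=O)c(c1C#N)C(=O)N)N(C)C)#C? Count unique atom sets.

[CX3](=O)[NX3] is the SMARTS for an amide: a carbonyl carbon bonded to a trivalent nitrogen.
The molecule carries 2 separate instances of a primary amide (-C(=O)NH2) meeting every constraint; each maps to a distinct set of atoms, giving 2 matches.

2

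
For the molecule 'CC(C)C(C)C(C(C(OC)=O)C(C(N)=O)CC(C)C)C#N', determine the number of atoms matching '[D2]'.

3

Check the 21 heavy atoms by environment: 2× C (D2) → match; 8× C (D3) → no; 6× C (D1) → no; 2× O (D1) → no; 1× O (D2) → match; 2× N (D1) → no.
Summing the matching environments: 2 + 1 = 3 matching atoms.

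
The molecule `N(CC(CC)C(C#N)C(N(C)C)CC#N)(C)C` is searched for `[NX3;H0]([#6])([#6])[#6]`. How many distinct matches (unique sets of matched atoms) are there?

[NX3;H0]([#6])([#6])[#6] is the SMARTS for a tertiary amine: a trivalent nitrogen with no H, bonded to three carbons.
The molecule carries 2 separate instances of a dimethylamino group (-N(CH3)2) meeting every constraint; each maps to a distinct set of atoms, giving 2 matches.

2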